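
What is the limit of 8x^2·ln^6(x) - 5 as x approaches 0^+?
The product is a 0·∞ indeterminate form at x → 0⁺.
Rewrite the product as 8·ln^6(x) / x^(-2) and apply L'Hôpital, or use the standard hierarchy x^(-2) ≫ |ln x|^6 as x → 0⁺.
The indeterminate product → 0, so the limit = -5.

Final answer: -5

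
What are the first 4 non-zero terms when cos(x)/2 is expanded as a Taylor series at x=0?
-x^6/1440 + x^4/48 - x^2/4 + 1/2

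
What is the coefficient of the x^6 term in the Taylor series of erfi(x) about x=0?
Expand to order 6: erfi(x) = x^5/(5·√(π)) + 2·x^3/(3·√(π)) + 2·x/√(π) + O(x^7).
The coefficient of x^6 is 0.

Final answer: 0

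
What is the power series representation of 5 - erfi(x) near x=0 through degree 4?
-2·x^3/(3·√(π)) - 2·x/√(π) + 5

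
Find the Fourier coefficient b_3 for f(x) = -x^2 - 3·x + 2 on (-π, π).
b_3 = (1/π) ∫_{-π}^{π} f(x)·sin(3x) dx.
Evaluate the integral (use parity and integration by parts as needed): b_3 = -2.

Final answer: -2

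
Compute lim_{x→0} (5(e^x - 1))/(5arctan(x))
Both numerator and denominator → 0 as x → 0; this is a 0/0 indeterminate form.
Expand each to leading order near x = 0: numerator ~ 5·x, denominator ~ 5·x.
The limit of the ratio is 1.

Final answer: 1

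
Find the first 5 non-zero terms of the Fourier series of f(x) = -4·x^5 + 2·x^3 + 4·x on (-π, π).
(-976 - 8·π^4 + 164·π^2)·sin(x) + (-22·π^2 + 29 + 4·π^4)·sin(2·x) + (-8·π^4/3 - 176/81 + 196·π^2/27)·sin(3·x) + (-7·π^2/2 - 11/16 + 2·π^4)·sin(4·x) + (-8·π^4/5 + 688/625 + 52·π^2/25)·sin(5·x)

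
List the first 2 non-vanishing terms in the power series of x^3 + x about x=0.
x^3 + x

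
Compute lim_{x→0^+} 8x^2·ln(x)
This is a 0·∞ indeterminate form at x → 0⁺.
Rewrite the product as 8·ln(x) / x^(-2) and apply L'Hôpital, or use the standard hierarchy x^(-2) ≫ |ln x| as x → 0⁺.
The indeterminate product → 0, so the limit = 0.

Final answer: 0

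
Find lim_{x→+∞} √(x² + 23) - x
This is an ∞ − ∞ indeterminate form.
Multiply and divide by the conjugate √(x²+23) + x; the x² terms cancel, leaving 23/(√(x²+23)+x) → 0.
Limit = 0.

Final answer: 0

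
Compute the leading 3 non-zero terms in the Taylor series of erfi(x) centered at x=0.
x^5/(5·√(π)) + 2·x^3/(3·√(π)) + 2·x/√(π)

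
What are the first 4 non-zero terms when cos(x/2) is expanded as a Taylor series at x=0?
-x^6/46080 + x^4/384 - x^2/8 + 1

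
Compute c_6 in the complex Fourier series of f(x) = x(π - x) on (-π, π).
Compute the real Fourier coefficients first: a_6 = -1/9, b_6 = -π/3.
Then c_6 = (a_6 − i·b_6)/2 = -1/18 + i·π/6.

Final answer: -1/18 + i·π/6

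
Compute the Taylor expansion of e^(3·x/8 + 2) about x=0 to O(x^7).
81·x^6·e^(2)/20971520 + 81·x^5·e^(2)/1310720 + 27·x^4·e^(2)/32768 + 9·x^3·e^(2)/1024 + 9·x^2·e^(2)/128 + 3·x·e^(2)/8 + e^(2)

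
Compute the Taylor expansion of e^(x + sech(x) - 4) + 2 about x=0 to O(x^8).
-797·x^7·e^(-3)/5040 - x^6·e^(-3)/16 + 31·x^5·e^(-3)/120 + x^4·e^(-3)/8 - x^3·e^(-3)/3 + x·e^(-3) + e^(-3) + 2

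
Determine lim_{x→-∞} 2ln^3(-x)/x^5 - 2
The quotient is an ∞/∞ indeterminate form as x → -∞.
Compare growth rates of the dominant terms (exponentials ≫ polynomials ≫ logarithms), or apply L'Hôpital's rule; the quotient → 0.
Adding the constant: 0 - 2 = -2. Limit = -2.

Final answer: -2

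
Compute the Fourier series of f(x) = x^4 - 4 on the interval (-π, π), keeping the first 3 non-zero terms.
(48 - 8·π^2)·cos(x) + (-3 + 2·π^2)·cos(2·x) - 4 + π^4/5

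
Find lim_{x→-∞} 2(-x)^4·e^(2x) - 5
The product is a 0·∞ indeterminate form at x → -∞.
Rewrite the product as 2(-x)^4 / e^(-2x) (an ∞/∞ form) and apply L'Hôpital, or use the standard hierarchy e^(2|x|) ≫ |(-x)^4| as x → -∞.
The indeterminate product → 0, so the limit = -5.

Final answer: -5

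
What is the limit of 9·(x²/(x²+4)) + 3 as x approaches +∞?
Evaluate the dominant behaviour as x → +∞; each term tends to a finite value or vanishes.
Limit = 12.

Final answer: 12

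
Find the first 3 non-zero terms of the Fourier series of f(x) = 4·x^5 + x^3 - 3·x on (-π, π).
(-158·π^2 + 8·π^4 + 942)·sin(x) + (-4·π^4 - 51/2 + 19·π^2)·sin(2·x) + (-142·π^2/27 + 122/81 + 8·π^4/3)·sin(3·x)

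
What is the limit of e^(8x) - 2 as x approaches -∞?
Evaluate the dominant behaviour as x → -∞; each term tends to a finite value or vanishes.
Limit = -2.

Final answer: -2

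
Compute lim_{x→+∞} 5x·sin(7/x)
As x → +∞: let u = 7/x → 0⁺; then 5·x·sin(7/x) = 5·7·sin(u)/u → 5·7·1 = 35.
Limit = 35.

Final answer: 35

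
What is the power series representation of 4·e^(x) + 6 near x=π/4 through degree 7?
6 + 4·e^(π/4) + 4·e^(π/4)·(x - π/4) + 2·e^(π/4)·(x - π/4)^2 + 2·e^(π/4)·(x - π/4)^3/3 + e^(π/4)·(x - π/4)^4/6 + e^(π/4)·(x - π/4)^5/30 + e^(π/4)·(x - π/4)^6/180 + e^(π/4)·(x - π/4)^7/1260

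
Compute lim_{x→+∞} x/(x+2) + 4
Evaluate the dominant behaviour as x → +∞; each term tends to a finite value or vanishes.
Limit = 5.

Final answer: 5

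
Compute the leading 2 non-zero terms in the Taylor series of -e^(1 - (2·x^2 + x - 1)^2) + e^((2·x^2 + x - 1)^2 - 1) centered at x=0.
-6·x^2 - 4·x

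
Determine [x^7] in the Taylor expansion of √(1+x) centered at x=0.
Expand to order 7: √(1+x) = 33·x^7/2048 - 21·x^6/1024 + 7·x^5/256 - 5·x^4/128 + x^3/16 - x^2/8 + x/2 + 1 + O(x^8).
The coefficient of x^7 is 33/2048.

Final answer: 33/2048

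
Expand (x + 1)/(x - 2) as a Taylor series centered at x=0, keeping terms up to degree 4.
-3·x^4/32 - 3·x^3/16 - 3·x^2/8 - 3·x/4 - 1/2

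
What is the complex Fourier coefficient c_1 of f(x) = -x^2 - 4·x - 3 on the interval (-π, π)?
Compute the real Fourier coefficients first: a_1 = 4, b_1 = -8.
Then c_1 = (a_1 − i·b_1)/2 = 2 + 4·i.

Final answer: 2 + 4·i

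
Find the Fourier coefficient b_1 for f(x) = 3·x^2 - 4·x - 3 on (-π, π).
b_1 = (1/π) ∫_{-π}^{π} f(x)·sin(1x) dx.
Evaluate the integral (use parity and integration by parts as needed): b_1 = -8.

Final answer: -8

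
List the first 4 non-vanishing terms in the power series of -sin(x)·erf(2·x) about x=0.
1009·x^8/(140·√(π)) - 659·x^6/(90·√(π)) + 6·x^4/√(π) - 4·x^2/√(π)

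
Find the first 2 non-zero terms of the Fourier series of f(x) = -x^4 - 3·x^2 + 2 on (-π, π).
(-36 + 8·π^2)·cos(x) - π^4/5 - π^2 + 2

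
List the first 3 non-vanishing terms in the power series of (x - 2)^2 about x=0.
x^2 - 4·x + 4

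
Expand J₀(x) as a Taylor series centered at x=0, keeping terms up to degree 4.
x^4/64 - x^2/4 + 1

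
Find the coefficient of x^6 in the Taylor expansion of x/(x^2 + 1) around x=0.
Expand to order 6: x/(x^2 + 1) = x^5 - x^3 + x + O(x^7).
The coefficient of x^6 is 0.

Final answer: 0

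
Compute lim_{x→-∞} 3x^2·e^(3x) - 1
The product is a 0·∞ indeterminate form at x → -∞.
Rewrite the product as 3x^2 / e^(-3x) (an ∞/∞ form) and apply L'Hôpital, or use the standard hierarchy e^(3|x|) ≫ |x^2| as x → -∞.
The indeterminate product → 0, so the limit = -1.

Final answer: -1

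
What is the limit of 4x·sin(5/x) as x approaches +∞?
As x → +∞: let u = 5/x → 0⁺; then 4·x·sin(5/x) = 4·5·sin(u)/u → 4·5·1 = 20.
Limit = 20.

Final answer: 20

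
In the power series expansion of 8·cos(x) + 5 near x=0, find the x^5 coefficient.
Expand to order 5: 8·cos(x) + 5 = x^4/3 - 4·x^2 + 13 + O(x^6).
The coefficient of x^5 is 0.

Final answer: 0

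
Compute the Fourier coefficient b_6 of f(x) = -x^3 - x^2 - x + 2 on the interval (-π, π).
b_6 = (1/π) ∫_{-π}^{π} f(x)·sin(6x) dx.
Evaluate the integral (use parity and integration by parts as needed): b_6 = 5/18 + π^2/3.

Final answer: 5/18 + π^2/3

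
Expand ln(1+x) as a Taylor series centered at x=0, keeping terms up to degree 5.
x^5/5 - x^4/4 + x^3/3 - x^2/2 + x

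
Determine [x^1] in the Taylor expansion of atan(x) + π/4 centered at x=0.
Expand to order 1: atan(x) + π/4 = x + π/4 + O(x^2).
The coefficient of x^1 is 1.

Final answer: 1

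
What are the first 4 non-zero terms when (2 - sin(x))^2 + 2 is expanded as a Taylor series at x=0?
2·x^3/3 + x^2 - 4·x + 6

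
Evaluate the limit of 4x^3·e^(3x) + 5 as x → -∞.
The product is a 0·∞ indeterminate form at x → -∞.
Rewrite the product as 4x^3 / e^(-3x) (an ∞/∞ form) and apply L'Hôpital, or use the standard hierarchy e^(3|x|) ≫ |x^3| as x → -∞.
The indeterminate product → 0, so the limit = 5.

Final answer: 5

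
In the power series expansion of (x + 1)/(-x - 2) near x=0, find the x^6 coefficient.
Expand to order 6: (x + 1)/(-x - 2) = x^6/128 - x^5/64 + x^4/32 - x^3/16 + x^2/8 - x/4 - 1/2 + O(x^7).
The coefficient of x^6 is 1/128.

Final answer: 1/128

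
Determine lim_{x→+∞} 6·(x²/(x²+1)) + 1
Evaluate the dominant behaviour as x → +∞; each term tends to a finite value or vanishes.
Limit = 7.

Final answer: 7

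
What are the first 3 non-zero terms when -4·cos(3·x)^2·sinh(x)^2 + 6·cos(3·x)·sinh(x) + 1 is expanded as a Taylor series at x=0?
-4·x^2 + 6·x + 1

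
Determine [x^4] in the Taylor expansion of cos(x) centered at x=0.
Expand to order 4: cos(x) = x^4/24 - x^2/2 + 1 + O(x^5).
The coefficient of x^4 is 1/24.

Final answer: 1/24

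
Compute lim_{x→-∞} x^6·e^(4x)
This is a 0·∞ indeterminate form at x → -∞.
Rewrite the product as x^6 / e^(-4x) (an ∞/∞ form) and apply L'Hôpital, or use the standard hierarchy e^(4|x|) ≫ |x^6| as x → -∞.
The indeterminate product → 0, so the limit = 0.

Final answer: 0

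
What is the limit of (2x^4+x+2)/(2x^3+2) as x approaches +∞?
This is an ∞/∞ indeterminate form as x → +∞.
Divide numerator and denominator by x^4 and let the lower-order terms vanish; the numerator's degree 4 exceeds the denominator's degree 3, so the quotient diverges.
Limit = ∞.

Final answer: ∞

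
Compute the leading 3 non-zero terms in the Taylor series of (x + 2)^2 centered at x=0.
x^2 + 4·x + 4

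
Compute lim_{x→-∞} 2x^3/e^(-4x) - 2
The quotient is an ∞/∞ indeterminate form as x → -∞.
Compare growth rates of the dominant terms (exponentials ≫ polynomials ≫ logarithms), or apply L'Hôpital's rule; the quotient → 0.
Adding the constant: 0 - 2 = -2. Limit = -2.

Final answer: -2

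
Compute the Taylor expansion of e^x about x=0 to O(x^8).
x^7/5040 + x^6/720 + x^5/120 + x^4/24 + x^3/6 + x^2/2 + x + 1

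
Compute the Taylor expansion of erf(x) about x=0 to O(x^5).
-2·x^3/(3·√(π)) + 2·x/√(π)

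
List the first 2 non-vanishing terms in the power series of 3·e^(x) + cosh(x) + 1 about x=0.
3·x + 5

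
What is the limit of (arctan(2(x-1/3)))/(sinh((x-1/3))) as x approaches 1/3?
Both numerator and denominator → 0 as x → 1/3; this is a 0/0 indeterminate form.
Expand each to leading order near x = 1/3: numerator ~ 2·(x - 1/3), denominator ~ (x - 1/3).
The limit of the ratio is 2.

Final answer: 2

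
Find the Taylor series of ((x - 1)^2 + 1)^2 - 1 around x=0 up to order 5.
x^4 - 4·x^3 + 8·x^2 - 8·x + 3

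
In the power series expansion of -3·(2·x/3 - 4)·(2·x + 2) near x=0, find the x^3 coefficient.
Expand to order 3: -3·(2·x/3 - 4)·(2·x + 2) = -4·x^2 + 20·x + 24 + O(x^4).
The coefficient of x^3 is 0.

Final answer: 0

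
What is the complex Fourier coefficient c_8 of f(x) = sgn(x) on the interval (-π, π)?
Compute the real Fourier coefficients first: a_8 = 0, b_8 = 0.
Then c_8 = (a_8 − i·b_8)/2 = 0.

Final answer: 0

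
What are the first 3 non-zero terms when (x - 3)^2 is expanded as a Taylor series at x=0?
x^2 - 6·x + 9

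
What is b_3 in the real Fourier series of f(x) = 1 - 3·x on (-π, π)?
b_3 = (1/π) ∫_{-π}^{π} f(x)·sin(3x) dx.
Evaluate the integral (use parity and integration by parts as needed): b_3 = -2.

Final answer: -2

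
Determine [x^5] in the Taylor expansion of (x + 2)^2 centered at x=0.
Expand to order 5: (x + 2)^2 = x^2 + 4·x + 4 + O(x^6).
The coefficient of x^5 is 0.

Final answer: 0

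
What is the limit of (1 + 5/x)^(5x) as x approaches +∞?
As x → +∞: write (1 + 5/x)^(5x) = ((1 + 5/x)^x)^5 → (e^5)^5 = e^25.
Limit = e^(25).

Final answer: e^(25)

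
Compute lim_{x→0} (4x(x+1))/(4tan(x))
Both numerator and denominator → 0 as x → 0; this is a 0/0 indeterminate form.
Expand each to leading order near x = 0: numerator ~ 4·x, denominator ~ 4·x.
The limit of the ratio is 1.

Final answer: 1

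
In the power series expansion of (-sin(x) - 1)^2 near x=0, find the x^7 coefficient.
Expand to order 7: (-sin(x) - 1)^2 = -x^7/2520 + 2·x^6/45 + x^5/60 - x^4/3 - x^3/3 + x^2 + 2·x + 1 + O(x^8).
The coefficient of x^7 is -1/2520.

Final answer: -1/2520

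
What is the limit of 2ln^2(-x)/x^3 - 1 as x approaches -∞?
The quotient is an ∞/∞ indeterminate form as x → -∞.
Compare growth rates of the dominant terms (exponentials ≫ polynomials ≫ logarithms), or apply L'Hôpital's rule; the quotient → 0.
Adding the constant: 0 - 1 = -1. Limit = -1.

Final answer: -1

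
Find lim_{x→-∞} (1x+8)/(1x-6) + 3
Evaluate the dominant behaviour as x → -∞; each term tends to a finite value or vanishes.
Limit = 4.

Final answer: 4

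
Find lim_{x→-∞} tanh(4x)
Evaluate the dominant behaviour as x → -∞; each term tends to a finite value or vanishes.
Limit = -1.

Final answer: -1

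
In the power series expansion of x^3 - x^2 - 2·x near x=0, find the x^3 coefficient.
Expand to order 3: x^3 - x^2 - 2·x = x^3 - x^2 - 2·x + O(x^4).
The coefficient of x^3 is 1.

Final answer: 1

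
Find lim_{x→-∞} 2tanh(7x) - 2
Evaluate the dominant behaviour as x → -∞; each term tends to a finite value or vanishes.
Limit = -4.

Final answer: -4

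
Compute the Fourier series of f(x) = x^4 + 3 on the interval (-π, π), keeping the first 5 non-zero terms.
(48 - 8·π^2)·cos(x) + (-3 + 2·π^2)·cos(2·x) + (16/27 - 8·π^2/9)·cos(3·x) + (-3/16 + π^2/2)·cos(4·x) + 3 + π^4/5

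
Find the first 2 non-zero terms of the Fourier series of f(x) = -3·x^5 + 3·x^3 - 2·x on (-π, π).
(-760 - 6·π^4 + 126·π^2)·sin(x) + (-18·π^2 + 29 + 3·π^4)·sin(2·x)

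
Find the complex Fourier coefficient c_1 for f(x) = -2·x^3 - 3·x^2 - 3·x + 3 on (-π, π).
Compute the real Fourier coefficients first: a_1 = 12, b_1 = 18 - 4·π^2.
Then c_1 = (a_1 − i·b_1)/2 = 6 - 9·i + 2·i·π^2.

Final answer: 6 - 9·i + 2·i·π^2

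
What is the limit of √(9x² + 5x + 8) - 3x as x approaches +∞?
As x → +∞: multiply by the conjugate to get (5x+8)/(√(9x²+5x+8)+3x); the denominator ~ 6x, so the limit is 5/6.
Limit = 5/6.

Final answer: 5/6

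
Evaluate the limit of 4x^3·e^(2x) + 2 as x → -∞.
The product is a 0·∞ indeterminate form at x → -∞.
Rewrite the product as 4x^3 / e^(-2x) (an ∞/∞ form) and apply L'Hôpital, or use the standard hierarchy e^(2|x|) ≫ |x^3| as x → -∞.
The indeterminate product → 0, so the limit = 2.

Final answer: 2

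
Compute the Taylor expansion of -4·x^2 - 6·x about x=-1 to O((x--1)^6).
2 + 2·(x + 1) - 4·(x + 1)^2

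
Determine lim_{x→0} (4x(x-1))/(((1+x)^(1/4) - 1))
Both numerator and denominator → 0 as x → 0; this is a 0/0 indeterminate form.
Expand each to leading order near x = 0: numerator ~ -4·x, denominator ~ x/4.
The limit of the ratio is -16.

Final answer: -16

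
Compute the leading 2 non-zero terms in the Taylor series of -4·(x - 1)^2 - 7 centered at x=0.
8·x - 11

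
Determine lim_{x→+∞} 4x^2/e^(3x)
This is an ∞/∞ indeterminate form as x → +∞.
The exponential denominator e^(3x) dominates the polynomial numerator (e^x ≫ x^2 as x → ∞), so the quotient → 0.
Limit = 0.

Final answer: 0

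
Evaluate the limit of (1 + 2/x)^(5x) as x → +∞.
As x → +∞: write (1 + 2/x)^(5x) = ((1 + 2/x)^x)^5 → (e^2)^5 = e^10.
Limit = e^(10).

Final answer: e^(10)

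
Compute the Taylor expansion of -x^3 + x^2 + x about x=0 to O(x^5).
-x^3 + x^2 + x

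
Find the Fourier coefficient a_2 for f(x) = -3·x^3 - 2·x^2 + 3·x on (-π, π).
a_2 = (1/π) ∫_{-π}^{π} f(x)·cos(2x) dx.
Evaluate the integral (use parity and integration by parts as needed): a_2 = -2.

Final answer: -2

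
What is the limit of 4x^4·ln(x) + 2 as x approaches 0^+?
The product is a 0·∞ indeterminate form at x → 0⁺.
Rewrite the product as 4·ln(x) / x^(-4) and apply L'Hôpital, or use the standard hierarchy x^(-4) ≫ |ln x| as x → 0⁺.
The indeterminate product → 0, so the limit = 2.

Final answer: 2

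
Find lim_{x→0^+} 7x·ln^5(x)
This is a 0·∞ indeterminate form at x → 0⁺.
Rewrite the product as 7·ln^5(x) / x^(-1) and apply L'Hôpital, or use the standard hierarchy x^(-1) ≫ |ln x|^5 as x → 0⁺.
The indeterminate product → 0, so the limit = 0.

Final answer: 0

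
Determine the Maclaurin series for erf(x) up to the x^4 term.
-2·x^3/(3·√(π)) + 2·x/√(π)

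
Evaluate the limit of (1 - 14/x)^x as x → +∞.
As x → +∞: this is the defining limit (1 - 14/x)^x → e^(-14).
Limit = e^(-14).

Final answer: e^(-14)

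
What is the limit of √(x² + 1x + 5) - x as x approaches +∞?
This is an ∞ − ∞ indeterminate form.
Multiply and divide by the conjugate √(x²+1x + 5) + x; the x² terms cancel, leaving (1x + 5)/(√(x²+1x + 5)+x) → 1/2.
Limit = 1/2.

Final answer: 1/2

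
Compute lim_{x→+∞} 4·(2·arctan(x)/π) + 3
Evaluate the dominant behaviour as x → +∞; each term tends to a finite value or vanishes.
Limit = 7.

Final answer: 7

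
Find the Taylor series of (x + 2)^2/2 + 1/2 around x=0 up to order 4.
x^2/2 + 2·x + 5/2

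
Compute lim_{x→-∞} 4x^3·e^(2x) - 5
The product is a 0·∞ indeterminate form at x → -∞.
Rewrite the product as 4x^3 / e^(-2x) (an ∞/∞ form) and apply L'Hôpital, or use the standard hierarchy e^(2|x|) ≫ |x^3| as x → -∞.
The indeterminate product → 0, so the limit = -5.

Final answer: -5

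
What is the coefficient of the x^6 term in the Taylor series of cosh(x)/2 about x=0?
Expand to order 6: cosh(x)/2 = x^6/1440 + x^4/48 + x^2/4 + 1/2 + O(x^7).
The coefficient of x^6 is 1/1440.

Final answer: 1/1440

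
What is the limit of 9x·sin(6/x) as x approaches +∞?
As x → +∞: let u = 6/x → 0⁺; then 9·x·sin(6/x) = 9·6·sin(u)/u → 9·6·1 = 54.
Limit = 54.

Final answer: 54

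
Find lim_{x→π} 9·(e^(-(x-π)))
Direct substitution at x = π gives 9.

Final answer: 9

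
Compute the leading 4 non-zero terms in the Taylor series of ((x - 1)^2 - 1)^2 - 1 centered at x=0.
x^4 - 4·x^3 + 4·x^2 - 1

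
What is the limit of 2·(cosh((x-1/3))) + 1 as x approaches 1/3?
Direct substitution at x = 1/3 gives 3.

Final answer: 3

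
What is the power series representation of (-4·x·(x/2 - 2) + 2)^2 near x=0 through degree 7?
4·x^4 - 32·x^3 + 56·x^2 + 32·x + 4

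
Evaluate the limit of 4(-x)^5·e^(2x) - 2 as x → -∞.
The product is a 0·∞ indeterminate form at x → -∞.
Rewrite the product as 4(-x)^5 / e^(-2x) (an ∞/∞ form) and apply L'Hôpital, or use the standard hierarchy e^(2|x|) ≫ |(-x)^5| as x → -∞.
The indeterminate product → 0, so the limit = -2.

Final answer: -2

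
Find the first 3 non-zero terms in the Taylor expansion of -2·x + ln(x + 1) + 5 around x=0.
-x^2/2 - x + 5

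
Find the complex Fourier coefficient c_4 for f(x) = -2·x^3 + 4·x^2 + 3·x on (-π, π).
Compute the real Fourier coefficients first: a_4 = 1, b_4 = -15/8 + π^2.
Then c_4 = (a_4 − i·b_4)/2 = 1/2 - i·π^2/2 + 15·i/16.

Final answer: 1/2 - i·π^2/2 + 15·i/16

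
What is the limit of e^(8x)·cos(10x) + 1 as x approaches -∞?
Evaluate the dominant behaviour as x → -∞; each term tends to a finite value or vanishes.
Limit = 1.

Final answer: 1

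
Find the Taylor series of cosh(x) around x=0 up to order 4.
x^4/24 + x^2/2 + 1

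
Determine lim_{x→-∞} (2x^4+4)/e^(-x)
This is an ∞/∞ indeterminate form as x → -∞.
Compare growth rates of the dominant terms (exponentials ≫ polynomials ≫ logarithms), or apply L'Hôpital's rule; the quotient → 0.
Limit = 0.

Final answer: 0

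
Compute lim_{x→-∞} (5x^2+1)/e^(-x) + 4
The quotient is an ∞/∞ indeterminate form as x → -∞.
Compare growth rates of the dominant terms (exponentials ≫ polynomials ≫ logarithms), or apply L'Hôpital's rule; the quotient → 0.
Adding the constant: 0 + 4 = 4. Limit = 4.

Final answer: 4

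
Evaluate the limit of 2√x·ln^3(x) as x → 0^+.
This is a 0·∞ indeterminate form at x → 0⁺.
Rewrite the product as 2·ln^3(x) / x^(-1/2) and apply L'Hôpital, or use the standard hierarchy x^(-1/2) ≫ |ln x|^3 as x → 0⁺.
The indeterminate product → 0, so the limit = 0.

Final answer: 0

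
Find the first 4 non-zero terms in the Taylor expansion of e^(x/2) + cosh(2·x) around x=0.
x^3/48 + 17·x^2/8 + x/2 + 2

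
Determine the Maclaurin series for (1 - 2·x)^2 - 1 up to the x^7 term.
4·x^2 - 4·x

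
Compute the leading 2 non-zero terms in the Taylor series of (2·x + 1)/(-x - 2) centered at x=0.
-3·x/4 - 1/2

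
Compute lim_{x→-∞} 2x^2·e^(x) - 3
The product is a 0·∞ indeterminate form at x → -∞.
Rewrite the product as 2x^2 / e^(-x) (an ∞/∞ form) and apply L'Hôpital, or use the standard hierarchy e^(|x|) ≫ |x^2| as x → -∞.
The indeterminate product → 0, so the limit = -3.

Final answer: -3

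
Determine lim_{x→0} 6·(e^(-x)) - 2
Direct substitution at x = 0 gives 4.

Final answer: 4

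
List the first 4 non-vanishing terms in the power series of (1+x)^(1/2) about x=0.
x^3/16 - x^2/8 + x/2 + 1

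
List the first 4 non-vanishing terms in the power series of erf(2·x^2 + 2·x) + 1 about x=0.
-16·x^3/(3·√(π)) + 4·x^2/√(π) + 4·x/√(π) + 1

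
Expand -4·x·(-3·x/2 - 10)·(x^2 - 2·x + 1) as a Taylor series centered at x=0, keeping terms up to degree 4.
6·x^4 + 28·x^3 - 74·x^2 + 40·x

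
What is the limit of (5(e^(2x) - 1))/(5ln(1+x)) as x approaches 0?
Both numerator and denominator → 0 as x → 0; this is a 0/0 indeterminate form.
Expand each to leading order near x = 0: numerator ~ 10·x, denominator ~ 5·x.
The limit of the ratio is 2.

Final answer: 2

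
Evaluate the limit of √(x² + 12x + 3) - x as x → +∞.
This is an ∞ − ∞ indeterminate form.
Multiply and divide by the conjugate √(x²+12x + 3) + x; the x² terms cancel, leaving (12x + 3)/(√(x²+12x + 3)+x) → 12/2 = 6.
Limit = 6.

Final answer: 6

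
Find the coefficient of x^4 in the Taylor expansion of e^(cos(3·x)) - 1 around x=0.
Expand to order 4: e^(cos(3·x)) - 1 = 27·e·x^4/2 - 9·e·x^2/2 - 1 + e + O(x^5).
The coefficient of x^4 is 27·e/2.

Final answer: 27·e/2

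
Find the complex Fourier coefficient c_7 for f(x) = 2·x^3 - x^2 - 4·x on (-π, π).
Compute the real Fourier coefficients first: a_7 = 4/49, b_7 = -416/343 + 4·π^2/7.
Then c_7 = (a_7 − i·b_7)/2 = 2/49 - 2·i·π^2/7 + 208·i/343.

Final answer: 2/49 - 2·i·π^2/7 + 208·i/343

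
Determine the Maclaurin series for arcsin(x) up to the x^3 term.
x^3/6 + x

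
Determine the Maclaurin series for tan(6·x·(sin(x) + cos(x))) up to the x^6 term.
100081·x^6/20 + 22901·x^5/20 + 215·x^4 + 69·x^3 + 6·x^2 + 6·x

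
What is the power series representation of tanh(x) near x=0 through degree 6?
2·x^5/15 - x^3/3 + x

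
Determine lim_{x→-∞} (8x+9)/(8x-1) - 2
Evaluate the dominant behaviour as x → -∞; each term tends to a finite value or vanishes.
Limit = -1.

Final answer: -1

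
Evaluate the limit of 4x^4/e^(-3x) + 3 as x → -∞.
The quotient is an ∞/∞ indeterminate form as x → -∞.
Compare growth rates of the dominant terms (exponentials ≫ polynomials ≫ logarithms), or apply L'Hôpital's rule; the quotient → 0.
Adding the constant: 0 + 3 = 3. Limit = 3.

Final answer: 3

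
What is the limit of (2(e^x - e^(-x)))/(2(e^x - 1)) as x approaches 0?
Both numerator and denominator → 0 as x → 0; this is a 0/0 indeterminate form.
Expand each to leading order near x = 0: numerator ~ 4·x, denominator ~ 2·x.
The limit of the ratio is 2.

Final answer: 2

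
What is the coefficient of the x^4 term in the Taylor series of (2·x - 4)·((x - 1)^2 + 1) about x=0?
Expand to order 4: (2·x - 4)·((x - 1)^2 + 1) = 2·x^3 - 8·x^2 + 12·x - 8 + O(x^5).
The coefficient of x^4 is 0.

Final answer: 0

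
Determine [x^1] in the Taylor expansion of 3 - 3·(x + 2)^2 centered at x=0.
Expand to order 1: 3 - 3·(x + 2)^2 = -12·x - 9 + O(x^2).
The coefficient of x^1 is -12.

Final answer: -12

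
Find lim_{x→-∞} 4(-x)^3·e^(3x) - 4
The product is a 0·∞ indeterminate form at x → -∞.
Rewrite the product as 4(-x)^3 / e^(-3x) (an ∞/∞ form) and apply L'Hôpital, or use the standard hierarchy e^(3|x|) ≫ |(-x)^3| as x → -∞.
The indeterminate product → 0, so the limit = -4.

Final answer: -4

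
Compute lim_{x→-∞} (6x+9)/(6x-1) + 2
Evaluate the dominant behaviour as x → -∞; each term tends to a finite value or vanishes.
Limit = 3.

Final answer: 3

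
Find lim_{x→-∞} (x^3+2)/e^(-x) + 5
The quotient is an ∞/∞ indeterminate form as x → -∞.
Compare growth rates of the dominant terms (exponentials ≫ polynomials ≫ logarithms), or apply L'Hôpital's rule; the quotient → 0.
Adding the constant: 0 + 5 = 5. Limit = 5.

Final answer: 5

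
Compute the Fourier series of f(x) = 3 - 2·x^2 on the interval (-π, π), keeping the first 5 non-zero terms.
8·cos(x) - 2·cos(2·x) + 8·cos(3·x)/9 - cos(4·x)/2 - 2·π^2/3 + 3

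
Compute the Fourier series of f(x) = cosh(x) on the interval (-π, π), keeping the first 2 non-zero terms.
-cos(x)·sinh(π)/π + sinh(π)/π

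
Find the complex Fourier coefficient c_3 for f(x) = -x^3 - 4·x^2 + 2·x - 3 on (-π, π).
Compute the real Fourier coefficients first: a_3 = 16/9, b_3 = 16/9 - 2·π^2/3.
Then c_3 = (a_3 − i·b_3)/2 = 8/9 - 8·i/9 + i·π^2/3.

Final answer: 8/9 - 8·i/9 + i·π^2/3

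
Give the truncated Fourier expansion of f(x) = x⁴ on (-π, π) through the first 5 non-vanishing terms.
(48 - 8·π^2)·cos(x) + (-3 + 2·π^2)·cos(2·x) + (16/27 - 8·π^2/9)·cos(3·x) + (-3/16 + π^2/2)·cos(4·x) + π^4/5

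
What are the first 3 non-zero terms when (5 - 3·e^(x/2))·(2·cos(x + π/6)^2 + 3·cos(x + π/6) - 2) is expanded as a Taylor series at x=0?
x^2·(7/16 - 9·√(3)/16) + x·(-17·√(3)/4 - 9/4) - 1 + 3·√(3)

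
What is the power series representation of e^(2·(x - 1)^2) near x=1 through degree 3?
1 + 2·(x - 1)^2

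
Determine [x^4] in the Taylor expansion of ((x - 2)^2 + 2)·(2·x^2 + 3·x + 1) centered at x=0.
Expand to order 4: ((x - 2)^2 + 2)·(2·x^2 + 3·x + 1) = 2·x^4 - 5·x^3 + x^2 + 14·x + 6 + O(x^5).
The coefficient of x^4 is 2.

Final answer: 2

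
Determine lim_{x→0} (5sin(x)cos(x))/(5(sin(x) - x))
Both numerator and denominator → 0 as x → 0; this is a 0/0 indeterminate form.
Expand each to leading order near x = 0: numerator ~ 5·x, denominator ~ -5·x^3/6.
The limit of the ratio is -∞.

Final answer: -∞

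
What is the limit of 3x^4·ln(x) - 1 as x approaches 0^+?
The product is a 0·∞ indeterminate form at x → 0⁺.
Rewrite the product as 3·ln(x) / x^(-4) and apply L'Hôpital, or use the standard hierarchy x^(-4) ≫ |ln x| as x → 0⁺.
The indeterminate product → 0, so the limit = -1.

Final answer: -1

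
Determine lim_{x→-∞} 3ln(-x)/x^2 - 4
The quotient is an ∞/∞ indeterminate form as x → -∞.
Compare growth rates of the dominant terms (exponentials ≫ polynomials ≫ logarithms), or apply L'Hôpital's rule; the quotient → 0.
Adding the constant: 0 - 4 = -4. Limit = -4.

Final answer: -4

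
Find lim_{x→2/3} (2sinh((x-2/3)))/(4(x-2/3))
Both numerator and denominator → 0 as x → 2/3; this is a 0/0 indeterminate form.
Expand each to leading order near x = 2/3: numerator ~ 2·(x - 2/3), denominator ~ 4·(x - 2/3).
The limit of the ratio is 1/2.

Final answer: 1/2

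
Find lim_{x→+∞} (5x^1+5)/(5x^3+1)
This is an ∞/∞ indeterminate form as x → +∞.
Divide numerator and denominator by x^3 and let the lower-order terms vanish; the numerator's degree 1 is below the denominator's degree 3, so the quotient → 0.
Limit = 0.

Final answer: 0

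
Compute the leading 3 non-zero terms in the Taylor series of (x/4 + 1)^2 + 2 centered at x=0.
x^2/16 + x/2 + 3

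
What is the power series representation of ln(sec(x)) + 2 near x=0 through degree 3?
x^2/2 + 2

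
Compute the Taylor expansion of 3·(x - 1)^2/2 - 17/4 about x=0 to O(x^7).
3·x^2/2 - 3·x - 11/4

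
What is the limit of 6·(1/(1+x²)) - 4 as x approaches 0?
Direct substitution at x = 0 gives 2.

Final answer: 2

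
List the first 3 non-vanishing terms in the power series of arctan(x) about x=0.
x^5/5 - x^3/3 + x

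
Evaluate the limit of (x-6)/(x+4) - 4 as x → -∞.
Evaluate the dominant behaviour as x → -∞; each term tends to a finite value or vanishes.
Limit = -3.

Final answer: -3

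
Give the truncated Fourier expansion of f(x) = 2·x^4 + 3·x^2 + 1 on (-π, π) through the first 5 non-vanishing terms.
(84 - 16·π^2)·cos(x) + (-3 + 4·π^2)·cos(2·x) + (-16·π^2/9 - 4/27)·cos(3·x) + (3/8 + π^2)·cos(4·x) + 1 + π^2 + 2·π^4/5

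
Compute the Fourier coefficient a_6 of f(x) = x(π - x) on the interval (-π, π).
a_6 = (1/π) ∫_{-π}^{π} f(x)·cos(6x) dx.
Evaluate the integral (use parity and integration by parts as needed): a_6 = -1/9.

Final answer: -1/9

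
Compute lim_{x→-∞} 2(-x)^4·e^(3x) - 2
The product is a 0·∞ indeterminate form at x → -∞.
Rewrite the product as 2(-x)^4 / e^(-3x) (an ∞/∞ form) and apply L'Hôpital, or use the standard hierarchy e^(3|x|) ≫ |(-x)^4| as x → -∞.
The indeterminate product → 0, so the limit = -2.

Final answer: -2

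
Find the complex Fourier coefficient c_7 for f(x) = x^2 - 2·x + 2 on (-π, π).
Compute the real Fourier coefficients first: a_7 = -4/49, b_7 = -4/7.
Then c_7 = (a_7 − i·b_7)/2 = -2/49 + 2·i/7.

Final answer: -2/49 + 2·i/7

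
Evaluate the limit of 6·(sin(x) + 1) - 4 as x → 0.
Direct substitution at x = 0 gives 2.

Final answer: 2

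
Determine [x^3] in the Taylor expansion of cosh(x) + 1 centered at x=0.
Expand to order 3: cosh(x) + 1 = x^2/2 + 2 + O(x^4).
The coefficient of x^3 is 0.

Final answer: 0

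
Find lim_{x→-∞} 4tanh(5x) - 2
Evaluate the dominant behaviour as x → -∞; each term tends to a finite value or vanishes.
Limit = -6.

Final answer: -6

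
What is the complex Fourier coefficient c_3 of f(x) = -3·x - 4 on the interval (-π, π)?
Compute the real Fourier coefficients first: a_3 = 0, b_3 = -2.
Then c_3 = (a_3 − i·b_3)/2 = i.

Final answer: i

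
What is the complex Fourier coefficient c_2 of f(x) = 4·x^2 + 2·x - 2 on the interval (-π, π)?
Compute the real Fourier coefficients first: a_2 = 4, b_2 = -2.
Then c_2 = (a_2 − i·b_2)/2 = 2 + i.

Final answer: 2 + i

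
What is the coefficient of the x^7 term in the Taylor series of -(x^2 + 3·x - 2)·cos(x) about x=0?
Expand to order 7: -(x^2 + 3·x - 2)·cos(x) = x^7/240 - 2·x^6/45 - x^5/8 + 7·x^4/12 + 3·x^3/2 - 2·x^2 - 3·x + 2 + O(x^8).
The coefficient of x^7 is 1/240.

Final answer: 1/240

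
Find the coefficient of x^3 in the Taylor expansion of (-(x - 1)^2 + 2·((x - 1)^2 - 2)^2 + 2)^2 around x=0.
Expand to order 3: (-(x - 1)^2 + 2·((x - 1)^2 - 2)^2 + 2)^2 = 12·x^3 + 118·x^2 + 60·x + 9 + O(x^4).
The coefficient of x^3 is 12.

Final answer: 12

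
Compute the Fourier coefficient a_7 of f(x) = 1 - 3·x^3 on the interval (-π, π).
a_7 = (1/π) ∫_{-π}^{π} f(x)·cos(7x) dx.
Evaluate the integral (use parity and integration by parts as needed): a_7 = 0.

Final answer: 0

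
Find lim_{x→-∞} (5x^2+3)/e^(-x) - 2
The quotient is an ∞/∞ indeterminate form as x → -∞.
Compare growth rates of the dominant terms (exponentials ≫ polynomials ≫ logarithms), or apply L'Hôpital's rule; the quotient → 0.
Adding the constant: 0 - 2 = -2. Limit = -2.

Final answer: -2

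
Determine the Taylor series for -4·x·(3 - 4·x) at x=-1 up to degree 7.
28 - 44·(x + 1) + 16·(x + 1)^2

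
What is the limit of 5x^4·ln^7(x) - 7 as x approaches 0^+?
The product is a 0·∞ indeterminate form at x → 0⁺.
Rewrite the product as 5·ln^7(x) / x^(-4) and apply L'Hôpital, or use the standard hierarchy x^(-4) ≫ |ln x|^7 as x → 0⁺.
The indeterminate product → 0, so the limit = -7.

Final answer: -7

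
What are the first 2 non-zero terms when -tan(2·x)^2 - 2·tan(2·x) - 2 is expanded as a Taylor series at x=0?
-4·x - 2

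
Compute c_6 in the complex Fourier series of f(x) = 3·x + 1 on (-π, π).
Compute the real Fourier coefficients first: a_6 = 0, b_6 = -1.
Then c_6 = (a_6 − i·b_6)/2 = i/2.

Final answer: i/2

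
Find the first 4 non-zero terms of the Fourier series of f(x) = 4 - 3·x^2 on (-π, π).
12·cos(x) - 3·cos(2·x) + 4·cos(3·x)/3 - π^2 + 4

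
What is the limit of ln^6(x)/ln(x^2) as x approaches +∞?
This is an ∞/∞ indeterminate form as x → +∞.
Write ln(x^2) = 2·ln(x), reducing the quotient to ln^5(x)/2 → ∞.
Limit = ∞.

Final answer: ∞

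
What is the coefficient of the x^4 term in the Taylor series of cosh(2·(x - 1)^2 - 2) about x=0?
Expand to order 4: cosh(2·(x - 1)^2 - 2) = 38·x^4/3 - 8·x^3 + 8·x^2 + 1 + O(x^5).
The coefficient of x^4 is 38/3.

Final answer: 38/3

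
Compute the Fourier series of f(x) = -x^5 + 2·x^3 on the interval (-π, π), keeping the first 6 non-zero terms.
(-264 - 2·π^4 + 44·π^2)·sin(x) + (-7·π^2 + 21/2 + π^4)·sin(2·x) + (-2·π^4/3 - 152/81 + 76·π^2/27)·sin(3·x) + (-13·π^2/8 + 39/64 + π^4/2)·sin(4·x) + (-2·π^4/5 - 168/625 + 28·π^2/25)·sin(5·x) + (-23·π^2/27 + 23/162 + π^4/3)·sin(6·x)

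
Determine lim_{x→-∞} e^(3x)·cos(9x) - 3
Evaluate the dominant behaviour as x → -∞; each term tends to a finite value or vanishes.
Limit = -3.

Final answer: -3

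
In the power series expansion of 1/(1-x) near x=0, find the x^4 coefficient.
Expand to order 4: 1/(1-x) = x^4 + x^3 + x^2 + x + 1 + O(x^5).
The coefficient of x^4 is 1.

Final answer: 1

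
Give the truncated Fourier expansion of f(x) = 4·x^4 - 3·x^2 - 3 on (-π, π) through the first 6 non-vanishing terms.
(204 - 32·π^2)·cos(x) + (-15 + 8·π^2)·cos(2·x) + (100/27 - 32·π^2/9)·cos(3·x) + (-3/2 + 2·π^2)·cos(4·x) + (492/625 - 32·π^2/25)·cos(5·x) - π^2 - 3 + 4·π^4/5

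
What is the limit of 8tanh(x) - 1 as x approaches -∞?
Evaluate the dominant behaviour as x → -∞; each term tends to a finite value or vanishes.
Limit = -9.

Final answer: -9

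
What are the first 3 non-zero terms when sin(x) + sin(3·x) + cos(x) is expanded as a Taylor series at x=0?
-x^2/2 + 4·x + 1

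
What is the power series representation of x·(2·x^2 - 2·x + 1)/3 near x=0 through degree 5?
2·x^3/3 - 2·x^2/3 + x/3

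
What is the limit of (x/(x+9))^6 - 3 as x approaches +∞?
As x → +∞: x/(x+9) = 1/(1 + 9/x) → 1, and the 6th power of a limit-1 base also → 1; with the additive constant, 1 - 3 = -2.
Limit = -2.

Final answer: -2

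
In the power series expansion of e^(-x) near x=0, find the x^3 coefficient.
Expand to order 3: e^(-x) = -x^3/6 + x^2/2 - x + 1 + O(x^4).
The coefficient of x^3 is -1/6.

Final answer: -1/6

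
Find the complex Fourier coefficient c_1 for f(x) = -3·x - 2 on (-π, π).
Compute the real Fourier coefficients first: a_1 = 0, b_1 = -6.
Then c_1 = (a_1 − i·b_1)/2 = 3·i.

Final answer: 3·i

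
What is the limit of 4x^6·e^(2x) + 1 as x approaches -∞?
The product is a 0·∞ indeterminate form at x → -∞.
Rewrite the product as 4x^6 / e^(-2x) (an ∞/∞ form) and apply L'Hôpital, or use the standard hierarchy e^(2|x|) ≫ |x^6| as x → -∞.
The indeterminate product → 0, so the limit = 1.

Final answer: 1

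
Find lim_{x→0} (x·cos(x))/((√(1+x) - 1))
Both numerator and denominator → 0 as x → 0; this is a 0/0 indeterminate form.
Expand each to leading order near x = 0: numerator ~ x, denominator ~ x/2.
The limit of the ratio is 2.

Final answer: 2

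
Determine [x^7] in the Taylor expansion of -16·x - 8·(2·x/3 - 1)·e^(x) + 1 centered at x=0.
Expand to order 7: -16·x - 8·(2·x/3 - 1)·e^(x) + 1 = -11·x^7/1890 - x^6/30 - 7·x^5/45 - 5·x^4/9 - 4·x^3/3 - 4·x^2/3 - 40·x/3 + 9 + O(x^8).
The coefficient of x^7 is -11/1890.

Final answer: -11/1890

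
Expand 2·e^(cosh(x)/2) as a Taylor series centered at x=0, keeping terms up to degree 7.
49·x^6·e^(1/2)/2880 + 5·x^4·e^(1/2)/48 + x^2·e^(1/2)/2 + 2·e^(1/2)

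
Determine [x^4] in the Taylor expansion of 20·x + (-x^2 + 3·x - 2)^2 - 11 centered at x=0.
Expand to order 4: 20·x + (-x^2 + 3·x - 2)^2 - 11 = x^4 - 6·x^3 + 13·x^2 + 8·x - 7 + O(x^5).
The coefficient of x^4 is 1.

Final answer: 1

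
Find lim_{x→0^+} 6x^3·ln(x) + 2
The product is a 0·∞ indeterminate form at x → 0⁺.
Rewrite the product as 6·ln(x) / x^(-3) and apply L'Hôpital, or use the standard hierarchy x^(-3) ≫ |ln x| as x → 0⁺.
The indeterminate product → 0, so the limit = 2.

Final answer: 2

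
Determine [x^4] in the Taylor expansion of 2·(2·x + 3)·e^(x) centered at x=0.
Expand to order 4: 2·(2·x + 3)·e^(x) = 11·x^4/12 + 3·x^3 + 7·x^2 + 10·x + 6 + O(x^5).
The coefficient of x^4 is 11/12.

Final answer: 11/12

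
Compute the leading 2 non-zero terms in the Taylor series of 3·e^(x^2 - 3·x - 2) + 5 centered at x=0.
-9·x·e^(-2) + 3·e^(-2) + 5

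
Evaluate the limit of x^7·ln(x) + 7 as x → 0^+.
The product is a 0·∞ indeterminate form at x → 0⁺.
Rewrite the product as ln(x) / x^(-7) and apply L'Hôpital, or use the standard hierarchy x^(-7) ≫ |ln x| as x → 0⁺.
The indeterminate product → 0, so the limit = 7.

Final answer: 7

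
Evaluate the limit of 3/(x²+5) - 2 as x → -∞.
Evaluate the dominant behaviour as x → -∞; each term tends to a finite value or vanishes.
Limit = -2.

Final answer: -2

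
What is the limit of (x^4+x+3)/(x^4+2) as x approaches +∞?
This is an ∞/∞ indeterminate form as x → +∞.
Divide numerator and denominator by x^4 and let the lower-order terms vanish; the leading terms give 1/1 = 1.
Limit = 1.

Final answer: 1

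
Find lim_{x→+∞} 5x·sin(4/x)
As x → +∞: let u = 4/x → 0⁺; then 5·x·sin(4/x) = 5·4·sin(u)/u → 5·4·1 = 20.
Limit = 20.

Final answer: 20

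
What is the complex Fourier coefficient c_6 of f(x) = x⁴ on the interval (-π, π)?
Compute the real Fourier coefficients first: a_6 = -1/27 + 2·π^2/9, b_6 = 0.
Then c_6 = (a_6 − i·b_6)/2 = -1/54 + π^2/9.

Final answer: -1/54 + π^2/9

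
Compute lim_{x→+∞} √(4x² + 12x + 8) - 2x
As x → +∞: multiply by the conjugate to get (12x+8)/(√(4x²+12x+8)+2x); the denominator ~ 4x, so the limit is 12/4 = 3.
Limit = 3.

Final answer: 3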